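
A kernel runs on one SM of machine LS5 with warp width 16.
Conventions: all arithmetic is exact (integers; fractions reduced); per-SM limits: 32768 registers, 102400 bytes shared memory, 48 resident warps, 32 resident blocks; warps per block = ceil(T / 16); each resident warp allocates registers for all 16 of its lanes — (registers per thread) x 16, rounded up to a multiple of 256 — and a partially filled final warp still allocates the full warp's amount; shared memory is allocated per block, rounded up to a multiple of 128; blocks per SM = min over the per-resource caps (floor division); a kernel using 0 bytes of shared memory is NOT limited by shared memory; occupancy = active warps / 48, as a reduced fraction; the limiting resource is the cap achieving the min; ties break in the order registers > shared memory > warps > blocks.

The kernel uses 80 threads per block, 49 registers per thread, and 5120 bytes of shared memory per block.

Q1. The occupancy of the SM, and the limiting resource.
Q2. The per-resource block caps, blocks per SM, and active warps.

Answer: occupancy 5/8, limited by registers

registers: 6 blocks
shared memory: 20 blocks
warps: 9 blocks
blocks: 32 blocks

Answer: 6 blocks, 30 active warps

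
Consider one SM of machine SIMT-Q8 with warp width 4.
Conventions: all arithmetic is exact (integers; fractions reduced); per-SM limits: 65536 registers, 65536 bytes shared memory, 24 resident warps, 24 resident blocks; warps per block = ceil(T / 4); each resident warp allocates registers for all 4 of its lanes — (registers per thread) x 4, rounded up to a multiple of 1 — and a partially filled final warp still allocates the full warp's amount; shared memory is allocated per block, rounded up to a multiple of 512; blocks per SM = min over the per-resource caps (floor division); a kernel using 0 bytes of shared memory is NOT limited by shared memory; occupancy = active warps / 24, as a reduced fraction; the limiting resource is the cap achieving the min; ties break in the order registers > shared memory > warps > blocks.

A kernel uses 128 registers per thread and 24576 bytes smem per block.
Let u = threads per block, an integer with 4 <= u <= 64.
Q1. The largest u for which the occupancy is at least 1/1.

Answer: u = 48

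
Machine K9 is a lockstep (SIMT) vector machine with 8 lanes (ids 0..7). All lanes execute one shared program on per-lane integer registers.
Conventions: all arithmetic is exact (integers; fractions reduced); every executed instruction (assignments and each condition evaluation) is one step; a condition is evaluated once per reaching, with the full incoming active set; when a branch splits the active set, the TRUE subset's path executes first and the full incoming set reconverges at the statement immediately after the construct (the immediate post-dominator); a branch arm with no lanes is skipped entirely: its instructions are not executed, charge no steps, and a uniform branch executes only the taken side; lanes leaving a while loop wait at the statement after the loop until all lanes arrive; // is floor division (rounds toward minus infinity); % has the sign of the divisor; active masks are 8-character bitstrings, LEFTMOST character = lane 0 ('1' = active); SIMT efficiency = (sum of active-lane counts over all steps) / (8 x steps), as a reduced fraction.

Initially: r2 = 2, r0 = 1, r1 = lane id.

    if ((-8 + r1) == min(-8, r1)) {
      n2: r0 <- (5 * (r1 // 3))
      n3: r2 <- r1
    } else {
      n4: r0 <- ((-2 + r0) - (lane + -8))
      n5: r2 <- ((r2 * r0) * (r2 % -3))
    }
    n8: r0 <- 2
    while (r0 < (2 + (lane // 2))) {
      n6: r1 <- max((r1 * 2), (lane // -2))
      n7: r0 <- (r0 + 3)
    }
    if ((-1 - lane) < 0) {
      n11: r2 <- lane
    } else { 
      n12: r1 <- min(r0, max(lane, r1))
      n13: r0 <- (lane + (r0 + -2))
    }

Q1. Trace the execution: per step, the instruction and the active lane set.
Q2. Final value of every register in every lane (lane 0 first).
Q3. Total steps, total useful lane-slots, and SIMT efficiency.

step 0: eval ((-8 + r1) == min(-8, r1)) 11111111
step 1: r0 <- (5 * (r1 // 3))        10000000
step 2: r2 <- r1                     10000000
step 3: r0 <- ((-2 + r0) - (lane + -8)) 01111111
step 4: r2 <- ((r2 * r0) * (r2 % -3)) 01111111
step 5: r0 <- 2                      11111111
step 6: eval (r0 < (2 + (lane // 2))) 11111111
step 7: r1 <- max((r1 * 2), (lane // -2)) 00111111
step 8: r0 <- (r0 + 3)               00111111
step 9: eval (r0 < (2 + (lane // 2))) 00111111
step 10: eval ((-1 - lane) < 0)       11111111
step 11: r2 <- lane                   11111111

Answer: 12 steps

r2: 0,1,2,3,4,5,6,7
r0: 2,2,5,5,5,5,5,5
r1: 0,1,4,6,8,10,12,14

steps = 12; useful = 74; efficiency = 74/96 = 37/48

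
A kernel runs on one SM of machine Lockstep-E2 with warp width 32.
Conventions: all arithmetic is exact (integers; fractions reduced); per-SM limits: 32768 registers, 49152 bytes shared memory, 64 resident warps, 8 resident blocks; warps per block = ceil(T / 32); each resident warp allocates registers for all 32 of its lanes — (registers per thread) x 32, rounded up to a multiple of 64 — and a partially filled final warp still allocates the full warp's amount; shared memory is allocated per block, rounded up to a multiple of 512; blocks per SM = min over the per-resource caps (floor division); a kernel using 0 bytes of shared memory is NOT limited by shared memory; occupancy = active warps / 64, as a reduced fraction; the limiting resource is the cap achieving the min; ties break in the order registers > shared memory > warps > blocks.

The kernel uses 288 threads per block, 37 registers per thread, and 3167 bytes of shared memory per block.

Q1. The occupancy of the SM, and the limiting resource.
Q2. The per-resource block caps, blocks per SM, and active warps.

Answer: occupancy 9/32, limited by registers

registers: 2 blocks
shared memory: 13 blocks
warps: 7 blocks
blocks: 8 blocks

Answer: 2 blocks, 18 active warps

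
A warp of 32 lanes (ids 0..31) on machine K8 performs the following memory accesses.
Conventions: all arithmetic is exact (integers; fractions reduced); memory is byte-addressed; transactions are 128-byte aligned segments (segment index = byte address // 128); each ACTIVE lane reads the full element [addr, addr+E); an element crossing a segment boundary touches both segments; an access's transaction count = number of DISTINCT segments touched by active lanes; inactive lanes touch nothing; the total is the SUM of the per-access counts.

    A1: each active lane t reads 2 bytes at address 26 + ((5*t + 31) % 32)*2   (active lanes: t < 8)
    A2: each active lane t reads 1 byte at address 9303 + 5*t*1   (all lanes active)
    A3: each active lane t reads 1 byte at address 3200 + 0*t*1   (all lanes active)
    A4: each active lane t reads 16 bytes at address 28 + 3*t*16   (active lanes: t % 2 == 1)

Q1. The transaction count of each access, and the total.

A1: 1 transaction
A2: 2 transactions
A3: 1 transaction
A4: 12 transactions

Answer: 1,2,1,12; total 16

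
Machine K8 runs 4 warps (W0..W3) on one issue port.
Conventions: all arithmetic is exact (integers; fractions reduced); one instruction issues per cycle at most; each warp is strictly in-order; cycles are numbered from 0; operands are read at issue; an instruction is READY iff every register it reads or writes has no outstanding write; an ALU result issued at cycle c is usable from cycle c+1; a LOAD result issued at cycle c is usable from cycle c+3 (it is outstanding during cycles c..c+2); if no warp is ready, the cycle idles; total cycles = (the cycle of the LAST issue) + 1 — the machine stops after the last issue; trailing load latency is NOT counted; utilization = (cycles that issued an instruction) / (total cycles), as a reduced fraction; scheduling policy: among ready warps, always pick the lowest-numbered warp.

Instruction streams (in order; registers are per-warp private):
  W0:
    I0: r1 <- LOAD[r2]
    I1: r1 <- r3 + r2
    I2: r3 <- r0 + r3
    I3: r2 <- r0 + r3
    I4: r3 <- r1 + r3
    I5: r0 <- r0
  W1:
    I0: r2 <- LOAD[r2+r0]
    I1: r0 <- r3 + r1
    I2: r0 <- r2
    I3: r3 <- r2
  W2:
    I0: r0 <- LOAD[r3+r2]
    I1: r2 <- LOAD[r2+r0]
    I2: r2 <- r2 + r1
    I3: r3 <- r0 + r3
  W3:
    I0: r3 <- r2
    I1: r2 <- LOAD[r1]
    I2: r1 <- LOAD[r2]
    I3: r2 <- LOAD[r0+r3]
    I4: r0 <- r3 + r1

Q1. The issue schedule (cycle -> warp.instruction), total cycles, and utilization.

cycle 0: W0.I0
cycle 1: W1.I0
cycle 2: W1.I1
cycle 3: W0.I1
cycle 4: W0.I2
cycle 5: W0.I3
cycle 6: W0.I4
cycle 7: W0.I5
cycle 8: W1.I2
cycle 9: W1.I3
cycle 10: W2.I0
cycle 11: W3.I0
cycle 12: W3.I1
cycle 13: W2.I1
cycle 14: idle
cycle 15: W3.I2
cycle 16: W2.I2
cycle 17: W2.I3
cycle 18: W3.I3
cycle 19: W3.I4

Answer: 20 cycles, utilization 19/20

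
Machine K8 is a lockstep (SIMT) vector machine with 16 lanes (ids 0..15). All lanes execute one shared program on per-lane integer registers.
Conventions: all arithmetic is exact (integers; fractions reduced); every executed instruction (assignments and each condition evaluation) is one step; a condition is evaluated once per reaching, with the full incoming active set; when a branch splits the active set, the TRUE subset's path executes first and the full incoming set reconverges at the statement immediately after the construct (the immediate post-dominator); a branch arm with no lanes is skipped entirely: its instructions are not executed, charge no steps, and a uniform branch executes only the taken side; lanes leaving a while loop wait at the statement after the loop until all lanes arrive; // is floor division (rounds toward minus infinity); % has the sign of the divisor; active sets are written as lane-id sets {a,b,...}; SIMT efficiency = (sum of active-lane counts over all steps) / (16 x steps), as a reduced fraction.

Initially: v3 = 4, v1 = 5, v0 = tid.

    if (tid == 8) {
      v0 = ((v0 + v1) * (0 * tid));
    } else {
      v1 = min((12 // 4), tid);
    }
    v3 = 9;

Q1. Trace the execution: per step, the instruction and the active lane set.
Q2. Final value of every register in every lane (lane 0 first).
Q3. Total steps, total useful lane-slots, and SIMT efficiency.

step 0: eval (tid == 8)              {0,1,2,3,4,5,6,7,8,9,10,11,12,13,14,15}
step 1: v0 <- ((v0 + v1) * (0 * tid)) {8}
step 2: v1 <- min((12 // 4), tid)    {0,1,2,3,4,5,6,7,9,10,11,12,13,14,15}
step 3: v3 <- 9                      {0,1,2,3,4,5,6,7,8,9,10,11,12,13,14,15}

Answer: 4 steps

v3: 9,9,9,9,9,9,9,9,9,9,9,9,9,9,9,9
v1: 0,1,2,3,3,3,3,3,5,3,3,3,3,3,3,3
v0: 0,1,2,3,4,5,6,7,0,9,10,11,12,13,14,15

steps = 4; useful = 48; efficiency = 48/64 = 3/4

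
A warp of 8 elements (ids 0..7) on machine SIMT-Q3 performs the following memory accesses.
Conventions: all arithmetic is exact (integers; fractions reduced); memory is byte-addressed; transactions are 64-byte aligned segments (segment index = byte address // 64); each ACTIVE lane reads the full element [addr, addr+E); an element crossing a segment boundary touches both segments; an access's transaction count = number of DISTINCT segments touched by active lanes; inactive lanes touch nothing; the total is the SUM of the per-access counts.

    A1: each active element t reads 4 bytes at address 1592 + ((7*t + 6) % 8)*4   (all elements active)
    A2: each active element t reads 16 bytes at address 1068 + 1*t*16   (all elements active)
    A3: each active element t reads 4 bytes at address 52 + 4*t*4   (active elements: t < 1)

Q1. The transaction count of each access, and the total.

A1: 2 transactions
A2: 3 transactions
A3: 1 transaction

Answer: 2,3,1; total 6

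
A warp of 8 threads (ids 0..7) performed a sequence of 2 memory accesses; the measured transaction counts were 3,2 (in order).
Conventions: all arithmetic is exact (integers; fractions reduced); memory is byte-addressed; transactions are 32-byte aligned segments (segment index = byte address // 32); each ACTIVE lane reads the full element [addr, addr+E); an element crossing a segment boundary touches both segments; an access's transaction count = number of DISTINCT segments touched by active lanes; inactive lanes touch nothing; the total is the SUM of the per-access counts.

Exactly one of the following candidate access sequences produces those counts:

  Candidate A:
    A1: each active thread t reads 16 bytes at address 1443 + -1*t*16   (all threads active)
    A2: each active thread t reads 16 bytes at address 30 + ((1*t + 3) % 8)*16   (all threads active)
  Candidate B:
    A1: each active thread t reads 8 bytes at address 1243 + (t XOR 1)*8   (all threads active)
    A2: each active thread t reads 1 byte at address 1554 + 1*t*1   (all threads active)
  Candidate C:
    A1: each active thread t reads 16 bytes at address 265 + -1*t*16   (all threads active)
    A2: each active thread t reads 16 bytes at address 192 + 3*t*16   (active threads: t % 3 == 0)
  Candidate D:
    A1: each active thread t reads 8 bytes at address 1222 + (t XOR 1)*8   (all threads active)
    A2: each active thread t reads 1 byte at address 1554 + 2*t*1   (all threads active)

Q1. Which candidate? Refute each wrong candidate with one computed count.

A: A1 gives 5 transactions, not 3
B: A2 gives 1 transaction, not 2
C: A1 gives 5 transactions, not 3
D: all counts match (3,2)

Answer: D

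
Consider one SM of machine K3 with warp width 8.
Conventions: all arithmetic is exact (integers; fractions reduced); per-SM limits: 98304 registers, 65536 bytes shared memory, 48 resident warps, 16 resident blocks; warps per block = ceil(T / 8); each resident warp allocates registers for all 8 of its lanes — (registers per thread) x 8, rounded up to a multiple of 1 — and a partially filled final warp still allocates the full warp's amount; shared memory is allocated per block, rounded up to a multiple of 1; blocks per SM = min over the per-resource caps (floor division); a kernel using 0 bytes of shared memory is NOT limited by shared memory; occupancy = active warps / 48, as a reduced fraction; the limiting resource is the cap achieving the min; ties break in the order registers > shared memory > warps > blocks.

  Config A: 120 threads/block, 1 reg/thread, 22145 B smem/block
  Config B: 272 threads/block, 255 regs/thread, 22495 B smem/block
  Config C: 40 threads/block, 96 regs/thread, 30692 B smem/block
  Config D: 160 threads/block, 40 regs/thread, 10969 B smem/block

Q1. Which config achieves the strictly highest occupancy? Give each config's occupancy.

occupancies: A 5/8, B 17/24, C 5/24, D 5/6

Answer: D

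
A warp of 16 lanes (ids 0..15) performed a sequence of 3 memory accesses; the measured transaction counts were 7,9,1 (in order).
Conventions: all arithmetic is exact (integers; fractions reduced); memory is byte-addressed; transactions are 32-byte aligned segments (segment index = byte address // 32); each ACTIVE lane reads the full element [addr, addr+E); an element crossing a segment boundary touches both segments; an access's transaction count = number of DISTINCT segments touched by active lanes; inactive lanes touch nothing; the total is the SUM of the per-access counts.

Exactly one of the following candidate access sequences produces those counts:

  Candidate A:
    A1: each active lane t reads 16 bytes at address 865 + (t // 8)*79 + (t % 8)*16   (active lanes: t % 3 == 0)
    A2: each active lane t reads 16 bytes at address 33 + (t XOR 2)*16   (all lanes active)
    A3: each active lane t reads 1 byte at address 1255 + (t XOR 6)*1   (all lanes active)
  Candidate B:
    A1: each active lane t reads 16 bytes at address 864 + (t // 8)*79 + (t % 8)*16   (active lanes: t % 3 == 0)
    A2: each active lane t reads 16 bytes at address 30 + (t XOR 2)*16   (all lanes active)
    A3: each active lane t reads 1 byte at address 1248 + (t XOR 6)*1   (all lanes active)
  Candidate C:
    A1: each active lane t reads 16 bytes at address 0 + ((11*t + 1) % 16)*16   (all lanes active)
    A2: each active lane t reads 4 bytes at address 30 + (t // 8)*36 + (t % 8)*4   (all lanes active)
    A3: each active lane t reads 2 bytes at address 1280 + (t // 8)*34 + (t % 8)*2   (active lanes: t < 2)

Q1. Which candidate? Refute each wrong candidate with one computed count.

A: A1 gives 6 transactions, not 7
C: A1 gives 8 transactions, not 7
B: all counts match (7,9,1)

Answer: B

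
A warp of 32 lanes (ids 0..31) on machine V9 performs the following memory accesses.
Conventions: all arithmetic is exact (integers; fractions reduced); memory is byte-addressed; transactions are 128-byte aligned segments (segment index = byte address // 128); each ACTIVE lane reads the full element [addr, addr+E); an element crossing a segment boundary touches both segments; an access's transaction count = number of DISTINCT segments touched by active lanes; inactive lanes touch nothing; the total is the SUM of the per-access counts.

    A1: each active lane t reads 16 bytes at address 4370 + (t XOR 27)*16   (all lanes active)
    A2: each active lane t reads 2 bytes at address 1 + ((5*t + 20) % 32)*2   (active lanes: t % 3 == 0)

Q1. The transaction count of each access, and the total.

A1: 5 transactions
A2: 1 transaction

Answer: 5,1; total 6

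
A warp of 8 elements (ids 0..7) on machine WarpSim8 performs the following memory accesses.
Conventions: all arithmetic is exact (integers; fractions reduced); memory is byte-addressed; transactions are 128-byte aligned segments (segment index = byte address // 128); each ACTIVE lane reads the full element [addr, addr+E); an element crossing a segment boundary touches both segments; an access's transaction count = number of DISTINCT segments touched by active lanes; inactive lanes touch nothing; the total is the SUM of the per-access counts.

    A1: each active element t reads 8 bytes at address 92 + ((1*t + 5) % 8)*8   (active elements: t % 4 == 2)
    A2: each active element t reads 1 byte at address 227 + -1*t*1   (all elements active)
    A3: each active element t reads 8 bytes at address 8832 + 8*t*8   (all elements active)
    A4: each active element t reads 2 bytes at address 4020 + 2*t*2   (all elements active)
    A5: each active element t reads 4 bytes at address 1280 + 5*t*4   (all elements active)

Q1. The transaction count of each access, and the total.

A1: 2 transactions
A2: 1 transaction
A3: 4 transactions
A4: 1 transaction
A5: 2 transactions

Answer: 2,1,4,1,2; total 10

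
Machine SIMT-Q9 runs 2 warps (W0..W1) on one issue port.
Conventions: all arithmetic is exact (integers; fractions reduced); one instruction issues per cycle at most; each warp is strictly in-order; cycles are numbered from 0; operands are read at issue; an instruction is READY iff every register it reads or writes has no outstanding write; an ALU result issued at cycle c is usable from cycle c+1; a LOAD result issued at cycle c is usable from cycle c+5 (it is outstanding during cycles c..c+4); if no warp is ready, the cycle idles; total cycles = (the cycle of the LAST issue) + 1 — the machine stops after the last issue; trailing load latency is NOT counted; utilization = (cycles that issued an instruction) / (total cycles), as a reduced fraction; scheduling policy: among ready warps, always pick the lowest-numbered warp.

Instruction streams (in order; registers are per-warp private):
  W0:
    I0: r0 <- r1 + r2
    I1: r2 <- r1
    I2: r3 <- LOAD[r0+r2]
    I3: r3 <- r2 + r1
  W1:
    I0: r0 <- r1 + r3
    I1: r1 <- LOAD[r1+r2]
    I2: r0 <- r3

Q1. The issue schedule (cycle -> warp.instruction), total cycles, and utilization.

cycle 0: W0.I0
cycle 1: W0.I1
cycle 2: W0.I2
cycle 3: W1.I0
cycle 4: W1.I1
cycle 5: W1.I2
cycle 6: idle
cycle 7: W0.I3

Answer: 8 cycles, utilization 7/8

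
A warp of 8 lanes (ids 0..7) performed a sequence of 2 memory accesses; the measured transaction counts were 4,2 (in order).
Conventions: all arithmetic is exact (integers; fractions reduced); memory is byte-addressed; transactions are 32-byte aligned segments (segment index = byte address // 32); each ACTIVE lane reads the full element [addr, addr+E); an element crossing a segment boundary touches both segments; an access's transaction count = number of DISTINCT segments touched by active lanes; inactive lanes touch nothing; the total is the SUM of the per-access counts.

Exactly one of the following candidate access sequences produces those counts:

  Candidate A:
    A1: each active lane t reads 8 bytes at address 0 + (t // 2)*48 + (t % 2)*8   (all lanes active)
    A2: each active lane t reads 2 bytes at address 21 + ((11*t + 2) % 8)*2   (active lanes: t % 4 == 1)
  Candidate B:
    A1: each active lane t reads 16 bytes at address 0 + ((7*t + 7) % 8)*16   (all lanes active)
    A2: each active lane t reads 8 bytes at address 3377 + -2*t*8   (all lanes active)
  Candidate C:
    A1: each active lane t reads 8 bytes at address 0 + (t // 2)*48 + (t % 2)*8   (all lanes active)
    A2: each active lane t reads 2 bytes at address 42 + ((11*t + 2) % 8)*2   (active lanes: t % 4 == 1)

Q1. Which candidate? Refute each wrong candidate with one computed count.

B: A2 gives 4 transactions, not 2
C: A2 gives 1 transaction, not 2
A: all counts match (4,2)

Answer: A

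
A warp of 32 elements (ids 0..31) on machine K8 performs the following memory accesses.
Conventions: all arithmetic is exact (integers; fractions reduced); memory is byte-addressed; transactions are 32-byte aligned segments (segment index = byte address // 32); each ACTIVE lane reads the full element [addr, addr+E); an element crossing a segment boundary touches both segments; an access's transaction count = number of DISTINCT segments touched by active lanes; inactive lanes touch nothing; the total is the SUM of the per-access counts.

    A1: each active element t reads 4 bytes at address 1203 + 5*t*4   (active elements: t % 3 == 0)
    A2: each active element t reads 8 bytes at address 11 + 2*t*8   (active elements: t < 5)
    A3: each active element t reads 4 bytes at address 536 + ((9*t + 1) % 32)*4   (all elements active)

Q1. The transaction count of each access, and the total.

A1: 12 transactions
A2: 3 transactions
A3: 5 transactions

Answer: 12,3,5; total 20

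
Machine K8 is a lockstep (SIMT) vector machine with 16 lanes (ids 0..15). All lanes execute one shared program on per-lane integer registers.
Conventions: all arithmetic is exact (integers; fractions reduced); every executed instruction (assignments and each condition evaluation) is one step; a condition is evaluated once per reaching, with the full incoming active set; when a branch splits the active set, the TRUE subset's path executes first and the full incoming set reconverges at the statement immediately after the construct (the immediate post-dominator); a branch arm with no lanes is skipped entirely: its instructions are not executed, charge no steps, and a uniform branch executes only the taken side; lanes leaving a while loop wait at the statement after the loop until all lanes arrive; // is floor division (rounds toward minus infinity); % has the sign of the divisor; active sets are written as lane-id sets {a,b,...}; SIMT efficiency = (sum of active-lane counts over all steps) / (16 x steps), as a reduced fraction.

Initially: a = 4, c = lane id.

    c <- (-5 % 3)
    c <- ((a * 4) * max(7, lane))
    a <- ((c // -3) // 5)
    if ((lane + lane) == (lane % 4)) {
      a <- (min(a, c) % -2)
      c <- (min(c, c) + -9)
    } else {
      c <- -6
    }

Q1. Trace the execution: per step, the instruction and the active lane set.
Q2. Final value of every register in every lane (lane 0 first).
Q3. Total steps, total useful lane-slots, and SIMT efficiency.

step 0: c <- (-5 % 3)                {0,1,2,3,4,5,6,7,8,9,10,11,12,13,14,15}
step 1: c <- ((a * 4) * max(7, lane)) {0,1,2,3,4,5,6,7,8,9,10,11,12,13,14,15}
step 2: a <- ((c // -3) // 5)        {0,1,2,3,4,5,6,7,8,9,10,11,12,13,14,15}
step 3: eval ((lane + lane) == (lane % 4)) {0,1,2,3,4,5,6,7,8,9,10,11,12,13,14,15}
step 4: a <- (min(a, c) % -2)        {0}
step 5: c <- (min(c, c) + -9)        {0}
step 6: c <- -6                      {1,2,3,4,5,6,7,8,9,10,11,12,13,14,15}

Answer: 7 steps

a: 0,-8,-8,-8,-8,-8,-8,-8,-9,-10,-11,-12,-13,-14,-15,-16
c: 103,-6,-6,-6,-6,-6,-6,-6,-6,-6,-6,-6,-6,-6,-6,-6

steps = 7; useful = 81; efficiency = 81/112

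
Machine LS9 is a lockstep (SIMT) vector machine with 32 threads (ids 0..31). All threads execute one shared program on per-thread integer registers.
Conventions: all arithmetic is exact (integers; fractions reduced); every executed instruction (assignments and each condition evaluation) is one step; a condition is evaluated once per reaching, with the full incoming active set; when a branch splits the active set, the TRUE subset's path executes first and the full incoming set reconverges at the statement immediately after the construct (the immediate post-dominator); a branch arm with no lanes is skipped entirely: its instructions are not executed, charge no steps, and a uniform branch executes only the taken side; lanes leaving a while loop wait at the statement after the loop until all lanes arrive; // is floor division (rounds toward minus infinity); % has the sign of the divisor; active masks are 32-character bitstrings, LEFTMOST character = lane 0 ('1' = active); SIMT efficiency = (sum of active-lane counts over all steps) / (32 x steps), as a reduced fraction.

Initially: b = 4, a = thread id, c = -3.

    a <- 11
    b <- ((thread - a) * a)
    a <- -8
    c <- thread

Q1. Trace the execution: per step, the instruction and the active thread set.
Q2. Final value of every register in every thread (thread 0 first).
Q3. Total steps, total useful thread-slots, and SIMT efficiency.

step 0: a <- 11                      11111111111111111111111111111111
step 1: b <- ((thread - a) * a)      11111111111111111111111111111111
step 2: a <- -8                      11111111111111111111111111111111
step 3: c <- thread                  11111111111111111111111111111111

Answer: 4 steps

b: -121,-110,-99,-88,-77,-66,-55,-44,-33,-22,-11,0,11,22,33,44,55,66,77,88,99,110,121,132,143,154,165,176,187,198,209,220
a: -8,-8,-8,-8,-8,-8,-8,-8,-8,-8,-8,-8,-8,-8,-8,-8,-8,-8,-8,-8,-8,-8,-8,-8,-8,-8,-8,-8,-8,-8,-8,-8
c: 0,1,2,3,4,5,6,7,8,9,10,11,12,13,14,15,16,17,18,19,20,21,22,23,24,25,26,27,28,29,30,31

steps = 4; useful = 128; efficiency = 128/128 = 1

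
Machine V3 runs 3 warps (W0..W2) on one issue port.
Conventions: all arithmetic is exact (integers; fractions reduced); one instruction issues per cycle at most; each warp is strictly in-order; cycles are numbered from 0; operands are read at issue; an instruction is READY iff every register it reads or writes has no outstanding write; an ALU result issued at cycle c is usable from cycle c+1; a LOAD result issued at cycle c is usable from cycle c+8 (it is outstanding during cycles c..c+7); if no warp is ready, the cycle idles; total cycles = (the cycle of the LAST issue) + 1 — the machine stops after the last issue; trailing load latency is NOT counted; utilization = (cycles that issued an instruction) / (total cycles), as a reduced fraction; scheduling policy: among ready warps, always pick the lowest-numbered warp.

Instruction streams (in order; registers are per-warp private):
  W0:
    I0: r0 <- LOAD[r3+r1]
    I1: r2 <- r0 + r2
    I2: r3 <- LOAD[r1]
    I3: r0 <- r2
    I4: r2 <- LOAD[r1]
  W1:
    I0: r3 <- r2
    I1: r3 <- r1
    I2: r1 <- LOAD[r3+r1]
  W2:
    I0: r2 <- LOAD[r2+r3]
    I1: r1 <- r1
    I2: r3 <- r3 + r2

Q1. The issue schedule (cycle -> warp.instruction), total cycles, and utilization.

cycle 0: W0.I0
cycle 1: W1.I0
cycle 2: W1.I1
cycle 3: W1.I2
cycle 4: W2.I0
cycle 5: W2.I1
cycle 6: idle
cycle 7: idle
cycle 8: W0.I1
cycle 9: W0.I2
cycle 10: W0.I3
cycle 11: W0.I4
cycle 12: W2.I2

Answer: 13 cycles, utilization 11/13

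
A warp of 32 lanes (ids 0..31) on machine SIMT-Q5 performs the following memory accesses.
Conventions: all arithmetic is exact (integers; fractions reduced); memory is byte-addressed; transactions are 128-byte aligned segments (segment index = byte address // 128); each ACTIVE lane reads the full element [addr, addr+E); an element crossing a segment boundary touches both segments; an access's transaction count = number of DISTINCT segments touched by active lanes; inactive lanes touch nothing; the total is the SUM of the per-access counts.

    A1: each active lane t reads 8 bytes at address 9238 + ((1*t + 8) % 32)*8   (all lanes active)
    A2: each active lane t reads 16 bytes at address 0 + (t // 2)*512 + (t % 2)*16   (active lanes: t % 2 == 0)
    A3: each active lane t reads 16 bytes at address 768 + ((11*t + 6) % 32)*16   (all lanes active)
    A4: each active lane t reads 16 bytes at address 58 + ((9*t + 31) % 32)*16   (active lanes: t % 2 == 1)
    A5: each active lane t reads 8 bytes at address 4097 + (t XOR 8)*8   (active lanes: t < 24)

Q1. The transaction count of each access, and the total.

A1: 3 transactions
A2: 16 transactions
A3: 4 transactions
A4: 5 transactions
A5: 3 transactions

Answer: 3,16,4,5,3; total 31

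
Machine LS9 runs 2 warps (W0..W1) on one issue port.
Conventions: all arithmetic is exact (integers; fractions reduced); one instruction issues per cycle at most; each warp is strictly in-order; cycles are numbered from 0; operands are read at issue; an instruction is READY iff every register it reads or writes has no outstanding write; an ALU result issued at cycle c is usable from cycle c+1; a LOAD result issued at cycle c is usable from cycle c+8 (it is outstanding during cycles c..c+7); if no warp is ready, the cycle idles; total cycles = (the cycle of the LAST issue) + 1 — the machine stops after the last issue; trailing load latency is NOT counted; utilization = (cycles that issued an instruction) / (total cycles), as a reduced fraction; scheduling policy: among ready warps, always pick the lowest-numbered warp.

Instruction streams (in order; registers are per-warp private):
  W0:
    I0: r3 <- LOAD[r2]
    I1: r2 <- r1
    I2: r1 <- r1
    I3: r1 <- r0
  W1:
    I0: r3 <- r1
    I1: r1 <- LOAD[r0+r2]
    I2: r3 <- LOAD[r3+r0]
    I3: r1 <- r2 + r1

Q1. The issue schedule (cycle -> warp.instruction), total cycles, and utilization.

cycle 0: W0.I0
cycle 1: W0.I1
cycle 2: W0.I2
cycle 3: W0.I3
cycle 4: W1.I0
cycle 5: W1.I1
cycle 6: W1.I2
cycle 7: idle
cycle 8: idle
cycle 9: idle
cycle 10: idle
cycle 11: idle
cycle 12: idle
cycle 13: W1.I3

Answer: 14 cycles, utilization 4/7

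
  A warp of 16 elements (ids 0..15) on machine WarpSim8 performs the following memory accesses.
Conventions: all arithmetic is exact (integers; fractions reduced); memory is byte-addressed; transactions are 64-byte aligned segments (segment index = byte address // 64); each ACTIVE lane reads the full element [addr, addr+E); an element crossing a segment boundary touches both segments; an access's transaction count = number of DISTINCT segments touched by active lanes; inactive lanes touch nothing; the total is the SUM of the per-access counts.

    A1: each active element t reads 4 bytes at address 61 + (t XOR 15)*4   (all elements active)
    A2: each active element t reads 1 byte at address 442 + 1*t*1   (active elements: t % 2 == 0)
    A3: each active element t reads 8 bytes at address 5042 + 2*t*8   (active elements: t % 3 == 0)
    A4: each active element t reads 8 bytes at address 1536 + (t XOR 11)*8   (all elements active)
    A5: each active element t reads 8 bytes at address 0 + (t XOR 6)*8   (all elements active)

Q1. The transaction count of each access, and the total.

A1: 2 transactions
A2: 2 transactions
A3: 5 transactions
A4: 2 transactions
A5: 2 transactions

Answer: 2,2,5,2,2; total 13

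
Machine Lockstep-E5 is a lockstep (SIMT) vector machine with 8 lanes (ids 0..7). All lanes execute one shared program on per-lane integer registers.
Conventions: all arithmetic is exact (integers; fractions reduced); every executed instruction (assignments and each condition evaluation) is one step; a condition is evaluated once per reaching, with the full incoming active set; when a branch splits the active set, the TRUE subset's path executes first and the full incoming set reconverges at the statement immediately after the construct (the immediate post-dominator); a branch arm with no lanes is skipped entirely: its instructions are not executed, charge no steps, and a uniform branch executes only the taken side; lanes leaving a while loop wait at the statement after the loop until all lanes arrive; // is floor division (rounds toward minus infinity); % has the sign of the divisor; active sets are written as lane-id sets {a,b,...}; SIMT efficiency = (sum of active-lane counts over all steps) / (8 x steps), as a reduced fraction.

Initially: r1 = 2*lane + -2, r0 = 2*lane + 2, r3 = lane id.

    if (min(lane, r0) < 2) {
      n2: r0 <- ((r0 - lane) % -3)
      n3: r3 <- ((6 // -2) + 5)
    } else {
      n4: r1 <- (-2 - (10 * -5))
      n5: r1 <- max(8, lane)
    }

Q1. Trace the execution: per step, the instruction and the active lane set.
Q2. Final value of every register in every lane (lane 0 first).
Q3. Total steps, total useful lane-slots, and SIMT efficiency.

step 0: eval (min(lane, r0) < 2)     {0,1,2,3,4,5,6,7}
step 1: r0 <- ((r0 - lane) % -3)     {0,1}
step 2: r3 <- ((6 // -2) + 5)        {0,1}
step 3: r1 <- (-2 - (10 * -5))       {2,3,4,5,6,7}
step 4: r1 <- max(8, lane)           {2,3,4,5,6,7}

Answer: 5 steps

r1: -2,0,8,8,8,8,8,8
r0: -1,0,6,8,10,12,14,16
r3: 2,2,2,3,4,5,6,7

steps = 5; useful = 24; efficiency = 24/40 = 3/5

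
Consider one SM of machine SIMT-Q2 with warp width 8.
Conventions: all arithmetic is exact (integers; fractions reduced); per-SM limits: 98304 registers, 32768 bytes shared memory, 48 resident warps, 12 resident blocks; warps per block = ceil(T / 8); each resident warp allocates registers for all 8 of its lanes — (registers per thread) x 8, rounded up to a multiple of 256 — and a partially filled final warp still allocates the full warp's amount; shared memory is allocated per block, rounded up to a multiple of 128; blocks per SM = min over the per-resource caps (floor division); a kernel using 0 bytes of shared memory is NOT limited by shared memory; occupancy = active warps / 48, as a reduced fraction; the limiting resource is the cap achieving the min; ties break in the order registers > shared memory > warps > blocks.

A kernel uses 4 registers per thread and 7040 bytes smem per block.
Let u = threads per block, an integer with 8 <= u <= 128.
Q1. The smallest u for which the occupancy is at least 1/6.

Answer: u = 9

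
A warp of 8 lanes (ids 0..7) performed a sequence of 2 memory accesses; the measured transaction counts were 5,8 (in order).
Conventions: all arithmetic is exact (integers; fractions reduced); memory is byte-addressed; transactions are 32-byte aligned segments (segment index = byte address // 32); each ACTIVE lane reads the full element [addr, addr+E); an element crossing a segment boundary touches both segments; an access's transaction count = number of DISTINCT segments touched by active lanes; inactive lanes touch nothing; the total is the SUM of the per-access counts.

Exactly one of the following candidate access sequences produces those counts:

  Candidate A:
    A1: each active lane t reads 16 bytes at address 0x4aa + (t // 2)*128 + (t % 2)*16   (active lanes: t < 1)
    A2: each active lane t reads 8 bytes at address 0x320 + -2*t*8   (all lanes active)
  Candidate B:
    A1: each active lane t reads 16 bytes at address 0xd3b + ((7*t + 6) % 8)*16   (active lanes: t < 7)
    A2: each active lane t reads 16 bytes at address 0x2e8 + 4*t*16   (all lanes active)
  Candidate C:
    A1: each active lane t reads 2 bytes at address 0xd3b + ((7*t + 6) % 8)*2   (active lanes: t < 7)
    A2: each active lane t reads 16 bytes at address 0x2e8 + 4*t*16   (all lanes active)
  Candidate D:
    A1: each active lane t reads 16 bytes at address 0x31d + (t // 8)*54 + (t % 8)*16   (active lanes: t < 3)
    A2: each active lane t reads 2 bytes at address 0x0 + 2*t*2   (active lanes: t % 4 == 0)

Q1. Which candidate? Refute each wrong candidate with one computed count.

A: A1 gives 1 transaction, not 5
C: A1 gives 2 transactions, not 5
D: A1 gives 3 transactions, not 5
B: all counts match (5,8)

Answer: B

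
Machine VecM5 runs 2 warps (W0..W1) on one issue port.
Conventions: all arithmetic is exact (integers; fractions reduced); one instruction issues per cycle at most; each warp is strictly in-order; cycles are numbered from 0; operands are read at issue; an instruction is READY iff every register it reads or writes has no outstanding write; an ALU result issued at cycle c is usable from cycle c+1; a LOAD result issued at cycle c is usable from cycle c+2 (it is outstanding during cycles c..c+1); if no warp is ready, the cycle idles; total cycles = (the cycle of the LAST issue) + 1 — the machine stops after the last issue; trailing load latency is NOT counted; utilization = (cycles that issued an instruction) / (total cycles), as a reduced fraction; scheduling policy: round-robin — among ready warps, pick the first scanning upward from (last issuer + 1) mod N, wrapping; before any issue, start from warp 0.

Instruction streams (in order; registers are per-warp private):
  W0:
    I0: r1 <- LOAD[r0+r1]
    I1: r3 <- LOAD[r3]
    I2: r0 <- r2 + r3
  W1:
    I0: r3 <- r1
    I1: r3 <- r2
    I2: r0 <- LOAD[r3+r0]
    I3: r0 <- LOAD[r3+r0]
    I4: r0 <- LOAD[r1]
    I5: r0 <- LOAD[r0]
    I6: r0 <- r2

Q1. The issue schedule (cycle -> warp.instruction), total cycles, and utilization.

cycle 0: W0.I0
cycle 1: W1.I0
cycle 2: W0.I1
cycle 3: W1.I1
cycle 4: W0.I2
cycle 5: W1.I2
cycle 6: idle
cycle 7: W1.I3
cycle 8: idle
cycle 9: W1.I4
cycle 10: idle
cycle 11: W1.I5
cycle 12: idle
cycle 13: W1.I6

Answer: 14 cycles, utilization 5/7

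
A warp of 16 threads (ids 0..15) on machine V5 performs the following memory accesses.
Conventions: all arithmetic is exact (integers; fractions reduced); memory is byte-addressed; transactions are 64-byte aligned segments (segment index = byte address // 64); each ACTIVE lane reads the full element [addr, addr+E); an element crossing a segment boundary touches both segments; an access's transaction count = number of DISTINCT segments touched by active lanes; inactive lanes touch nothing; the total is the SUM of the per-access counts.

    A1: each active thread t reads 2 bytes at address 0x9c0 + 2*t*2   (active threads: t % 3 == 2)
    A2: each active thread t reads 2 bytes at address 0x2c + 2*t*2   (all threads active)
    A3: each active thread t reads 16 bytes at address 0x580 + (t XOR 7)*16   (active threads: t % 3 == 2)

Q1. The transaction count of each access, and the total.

A1: 1 transaction
A2: 2 transactions
A3: 4 transactions

Answer: 1,2,4; total 7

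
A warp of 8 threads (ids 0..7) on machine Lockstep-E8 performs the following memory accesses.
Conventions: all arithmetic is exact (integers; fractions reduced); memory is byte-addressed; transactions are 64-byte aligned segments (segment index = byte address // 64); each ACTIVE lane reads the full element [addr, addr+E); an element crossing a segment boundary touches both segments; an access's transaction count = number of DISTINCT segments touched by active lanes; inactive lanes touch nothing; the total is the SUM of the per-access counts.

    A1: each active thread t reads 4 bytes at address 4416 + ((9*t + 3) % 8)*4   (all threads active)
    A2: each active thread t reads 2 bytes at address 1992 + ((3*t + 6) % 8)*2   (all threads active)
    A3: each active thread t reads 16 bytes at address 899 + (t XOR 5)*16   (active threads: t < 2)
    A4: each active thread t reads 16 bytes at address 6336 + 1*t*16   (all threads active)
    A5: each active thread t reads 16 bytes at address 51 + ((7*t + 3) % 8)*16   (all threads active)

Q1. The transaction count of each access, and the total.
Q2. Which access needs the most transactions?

A1: 1 transaction
A2: 1 transaction
A3: 1 transaction
A4: 2 transactions
A5: 3 transactions

Answer: 1,1,1,2,3; total 8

Answer: A5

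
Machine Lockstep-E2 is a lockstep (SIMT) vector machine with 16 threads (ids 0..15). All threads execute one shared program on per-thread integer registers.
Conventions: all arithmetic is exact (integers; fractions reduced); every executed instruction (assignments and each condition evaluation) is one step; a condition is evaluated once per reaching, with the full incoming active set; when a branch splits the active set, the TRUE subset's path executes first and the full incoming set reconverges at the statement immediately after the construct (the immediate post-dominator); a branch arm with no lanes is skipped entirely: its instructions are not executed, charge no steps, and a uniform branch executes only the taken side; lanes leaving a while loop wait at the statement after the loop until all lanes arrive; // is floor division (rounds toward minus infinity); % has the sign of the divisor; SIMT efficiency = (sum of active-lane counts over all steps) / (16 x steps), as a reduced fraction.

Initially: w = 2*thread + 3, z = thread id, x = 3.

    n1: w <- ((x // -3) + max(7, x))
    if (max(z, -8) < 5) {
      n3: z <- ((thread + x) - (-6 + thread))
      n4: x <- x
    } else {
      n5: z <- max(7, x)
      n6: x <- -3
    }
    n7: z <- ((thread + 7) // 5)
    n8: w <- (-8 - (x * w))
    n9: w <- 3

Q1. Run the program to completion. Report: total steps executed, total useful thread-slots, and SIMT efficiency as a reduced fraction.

Answer: 9 steps, 112 useful, 7/9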